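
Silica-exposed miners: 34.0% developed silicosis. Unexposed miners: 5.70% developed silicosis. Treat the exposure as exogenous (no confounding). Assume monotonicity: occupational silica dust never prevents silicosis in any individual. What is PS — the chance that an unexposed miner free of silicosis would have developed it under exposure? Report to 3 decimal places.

PS ≈ 0.300

p₁ = 0.34, p₀ = 0.057.
Under exogeneity and monotonicity, PS = (p₁ − p₀) / (1 − p₀).
PS = (0.34 − 0.057) / (1 − 0.057) = 0.283 / 0.943 ≈ 0.3001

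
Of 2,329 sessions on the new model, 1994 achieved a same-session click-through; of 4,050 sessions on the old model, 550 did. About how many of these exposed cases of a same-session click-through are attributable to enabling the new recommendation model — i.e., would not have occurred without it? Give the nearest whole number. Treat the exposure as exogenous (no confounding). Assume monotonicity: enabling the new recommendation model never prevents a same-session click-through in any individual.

about 1678 cases

p₁ = P(outcome | exposed) = 1994/2329 = 0.85616
p₀ = P(outcome | unexposed) = 550/4050 = 0.1358
PN = (p₁ − p₀)/p₁ = (0.85616 − 0.1358) / 0.85616 ≈ 0.84138.
Attributable cases ≈ PN × (exposed cases) = 0.84138 × 1994 ≈ 1677.72.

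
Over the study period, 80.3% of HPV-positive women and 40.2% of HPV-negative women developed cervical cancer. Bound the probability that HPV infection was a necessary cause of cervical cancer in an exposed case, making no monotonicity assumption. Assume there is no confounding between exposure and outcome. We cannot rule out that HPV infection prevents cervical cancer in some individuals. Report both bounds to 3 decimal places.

0.499 ≤ PN ≤ 0.745

p₁ = 0.803, p₀ = 0.402.
Under exogeneity alone the bounds on PN are max{0,(p₁−p₀)/p₁} ≤ PN ≤ min{1,(1−p₀)/p₁}.
  lower = (p₁ − p₀)/p₁ = 0.401 / 0.803 ≈ 0.4994
  upper = min{1, (1 − p₀)/p₁} = 0.598 / 0.803 ≈ 0.7447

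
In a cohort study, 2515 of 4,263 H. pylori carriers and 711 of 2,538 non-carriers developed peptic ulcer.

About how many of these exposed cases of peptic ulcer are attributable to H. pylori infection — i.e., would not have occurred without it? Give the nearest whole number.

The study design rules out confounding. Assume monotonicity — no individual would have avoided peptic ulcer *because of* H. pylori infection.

p₁ = P(outcome | exposed) = 2515/4263 = 0.58996
p₀ = P(outcome | unexposed) = 711/2538 = 0.28014
PN = (p₁ − p₀)/p₁ = (0.58996 − 0.28014) / 0.58996 ≈ 0.52515.
Attributable cases ≈ PN × (exposed cases) = 0.52515 × 2515 ≈ 1320.76.

about 1321 cases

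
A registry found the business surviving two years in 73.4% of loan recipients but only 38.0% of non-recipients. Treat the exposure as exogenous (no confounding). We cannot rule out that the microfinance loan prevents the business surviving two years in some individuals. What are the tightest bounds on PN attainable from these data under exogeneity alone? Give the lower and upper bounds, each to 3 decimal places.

p₁ = 0.734, p₀ = 0.38.
Under exogeneity alone the bounds on PN are max{0,(p₁−p₀)/p₁} ≤ PN ≤ min{1,(1−p₀)/p₁}.
  lower = (p₁ − p₀)/p₁ = 0.354 / 0.734 ≈ 0.4823
  upper = min{1, (1 − p₀)/p₁} = 0.62 / 0.734 ≈ 0.8447

0.482 ≤ PN ≤ 0.845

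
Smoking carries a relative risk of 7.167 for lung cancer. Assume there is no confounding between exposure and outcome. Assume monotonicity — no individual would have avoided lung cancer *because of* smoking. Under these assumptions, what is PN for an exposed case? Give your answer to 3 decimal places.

Under exogeneity and monotonicity, PN = (RR − 1) / RR = 1 − 1/RR.
PN = (7.167 − 1) / 7.167 = 6.167 / 7.167 ≈ 0.8605

PN ≈ 0.860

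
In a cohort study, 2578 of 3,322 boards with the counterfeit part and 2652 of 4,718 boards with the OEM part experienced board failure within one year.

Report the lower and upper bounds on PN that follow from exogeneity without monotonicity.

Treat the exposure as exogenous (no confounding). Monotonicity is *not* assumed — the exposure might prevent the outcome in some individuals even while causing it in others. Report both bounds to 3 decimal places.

p₁ = P(outcome | exposed) = 2578/3322 = 0.77604
p₀ = P(outcome | unexposed) = 2652/4718 = 0.5621
Under exogeneity alone the bounds on PN are max{0,(p₁−p₀)/p₁} ≤ PN ≤ min{1,(1−p₀)/p₁}.
  lower = (p₁ − p₀)/p₁ = 0.21394 / 0.77604 ≈ 0.2757
  upper = min{1, (1 − p₀)/p₁} = 0.4379 / 0.77604 ≈ 0.5643

0.276 ≤ PN ≤ 0.564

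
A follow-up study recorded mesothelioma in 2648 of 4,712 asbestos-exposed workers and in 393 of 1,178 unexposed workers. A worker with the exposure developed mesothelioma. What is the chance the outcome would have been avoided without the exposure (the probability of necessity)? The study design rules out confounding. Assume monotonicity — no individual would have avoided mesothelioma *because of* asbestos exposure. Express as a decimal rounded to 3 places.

p₁ = P(outcome | exposed) = 2648/4712 = 0.56197
p₀ = P(outcome | unexposed) = 393/1178 = 0.33362
Under exogeneity and monotonicity, PN = (p₁ − p₀) / p₁.
PN = (0.56197 − 0.33362) / 0.56197 = 0.22835 / 0.56197 ≈ 0.4063

PN ≈ 0.406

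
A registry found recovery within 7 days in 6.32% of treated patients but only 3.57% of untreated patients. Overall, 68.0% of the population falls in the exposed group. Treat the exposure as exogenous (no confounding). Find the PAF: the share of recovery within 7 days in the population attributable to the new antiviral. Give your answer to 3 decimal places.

p₁ = 0.0632, p₀ = 0.0357.
Overall risk P(Y=1) = π·p₁ + (1−π)·p₀ = 0.68×0.0632 + 0.32×0.0357 = 0.0544.
Under exogeneity, PAF = [P(Y=1) − p₀] / P(Y=1).
PAF = (0.0544 − 0.0357) / 0.0544 ≈ 0.3438

PAF ≈ 0.344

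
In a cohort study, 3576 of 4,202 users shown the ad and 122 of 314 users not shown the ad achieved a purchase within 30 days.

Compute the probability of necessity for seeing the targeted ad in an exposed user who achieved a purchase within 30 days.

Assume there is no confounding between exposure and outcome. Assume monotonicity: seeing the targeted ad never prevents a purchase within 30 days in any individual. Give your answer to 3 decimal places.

p₁ = P(outcome | exposed) = 3576/4202 = 0.85102
p₀ = P(outcome | unexposed) = 122/314 = 0.38854
Under exogeneity and monotonicity, PN = (p₁ − p₀) / p₁.
PN = (0.85102 − 0.38854) / 0.85102 = 0.46249 / 0.85102 ≈ 0.5434

PN ≈ 0.543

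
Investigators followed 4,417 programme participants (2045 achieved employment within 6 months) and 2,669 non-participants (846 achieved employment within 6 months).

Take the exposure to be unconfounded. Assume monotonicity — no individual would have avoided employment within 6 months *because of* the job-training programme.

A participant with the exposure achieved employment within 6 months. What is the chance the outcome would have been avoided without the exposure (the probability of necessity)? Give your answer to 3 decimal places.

PN ≈ 0.315

p₁ = P(outcome | exposed) = 2045/4417 = 0.46298
p₀ = P(outcome | unexposed) = 846/2669 = 0.31697
Under exogeneity and monotonicity, PN = (p₁ − p₀) / p₁.
PN = (0.46298 − 0.31697) / 0.46298 = 0.14601 / 0.46298 ≈ 0.3154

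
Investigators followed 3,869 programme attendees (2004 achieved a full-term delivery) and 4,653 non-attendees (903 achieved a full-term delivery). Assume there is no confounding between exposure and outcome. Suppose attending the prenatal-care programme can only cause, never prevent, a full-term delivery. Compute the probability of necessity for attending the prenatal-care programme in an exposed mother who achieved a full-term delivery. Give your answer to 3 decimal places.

PN ≈ 0.625

p₁ = P(outcome | exposed) = 2004/3869 = 0.51796
p₀ = P(outcome | unexposed) = 903/4653 = 0.19407
Under exogeneity and monotonicity, PN = (p₁ − p₀) / p₁.
PN = (0.51796 − 0.19407) / 0.51796 = 0.32389 / 0.51796 ≈ 0.6253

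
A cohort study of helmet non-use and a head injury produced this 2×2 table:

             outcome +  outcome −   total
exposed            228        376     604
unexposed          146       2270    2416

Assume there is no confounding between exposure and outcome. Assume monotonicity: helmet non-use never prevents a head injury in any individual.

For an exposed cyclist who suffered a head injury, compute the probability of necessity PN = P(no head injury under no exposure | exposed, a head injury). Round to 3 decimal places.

PN ≈ 0.840

p₁ = P(outcome | exposed) = 228/604 = 0.37748
p₀ = P(outcome | unexposed) = 146/2416 = 0.06043
Under exogeneity and monotonicity, PN = (p₁ − p₀) / p₁.
PN = (0.37748 − 0.06043) / 0.37748 = 0.31705 / 0.37748 ≈ 0.8399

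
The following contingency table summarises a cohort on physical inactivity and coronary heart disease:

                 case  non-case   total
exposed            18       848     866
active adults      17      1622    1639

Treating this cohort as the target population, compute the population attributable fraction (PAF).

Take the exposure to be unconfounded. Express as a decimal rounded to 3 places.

p₁ = P(outcome | exposed) = 18/866 = 0.020785
p₀ = P(outcome | unexposed) = 17/1639 = 0.010372
Exposure prevalence π = 866/2505 = 0.34571; overall risk P(Y=1) = 0.013972.
Under exogeneity, PAF = [P(Y=1) − p₀]/P(Y=1).
PAF = (0.013972 − 0.010372) / 0.013972 ≈ 0.2576

PAF ≈ 0.258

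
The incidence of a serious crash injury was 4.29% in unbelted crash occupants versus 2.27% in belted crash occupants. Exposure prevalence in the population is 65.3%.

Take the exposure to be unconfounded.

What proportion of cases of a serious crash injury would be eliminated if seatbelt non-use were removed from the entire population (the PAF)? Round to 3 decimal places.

PAF ≈ 0.368

p₁ = 0.0429, p₀ = 0.0227.
Overall risk P(Y=1) = π·p₁ + (1−π)·p₀ = 0.653×0.0429 + 0.347×0.0227 = 0.035891.
Under exogeneity, PAF = [P(Y=1) − p₀] / P(Y=1).
PAF = (0.035891 − 0.0227) / 0.035891 ≈ 0.3675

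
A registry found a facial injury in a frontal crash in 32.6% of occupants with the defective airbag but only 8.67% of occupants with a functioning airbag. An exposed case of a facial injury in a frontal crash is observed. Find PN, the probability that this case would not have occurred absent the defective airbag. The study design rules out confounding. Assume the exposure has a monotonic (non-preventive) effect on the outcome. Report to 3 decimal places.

p₁ = 0.326, p₀ = 0.0867.
Under exogeneity and monotonicity, PN = (p₁ − p₀) / p₁.
PN = (0.326 − 0.0867) / 0.326 = 0.2393 / 0.326 ≈ 0.7340

PN ≈ 0.734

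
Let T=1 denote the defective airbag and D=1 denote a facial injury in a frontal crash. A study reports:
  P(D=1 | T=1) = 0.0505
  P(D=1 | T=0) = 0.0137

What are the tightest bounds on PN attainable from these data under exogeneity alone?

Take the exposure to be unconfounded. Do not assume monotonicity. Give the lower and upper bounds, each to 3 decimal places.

Let p₁ = 0.0505, p₀ = 0.0137.
Under exogeneity alone the bounds on PN are max{0,(p₁−p₀)/p₁} ≤ PN ≤ min{1,(1−p₀)/p₁}.
  lower = (p₁ − p₀)/p₁ = 0.0368 / 0.0505 ≈ 0.7287
  upper = min{1, (1 − p₀)/p₁} = 0.9863 / 0.0505 ≈ 19.5307 → capped at 1

0.729 ≤ PN ≤ 1.000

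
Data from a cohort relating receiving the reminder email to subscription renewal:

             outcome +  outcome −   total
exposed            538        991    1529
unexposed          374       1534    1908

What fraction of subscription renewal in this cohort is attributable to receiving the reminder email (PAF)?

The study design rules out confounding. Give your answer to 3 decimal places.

PAF ≈ 0.261

p₁ = P(outcome | exposed) = 538/1529 = 0.35186
p₀ = P(outcome | unexposed) = 374/1908 = 0.19602
Exposure prevalence π = 1529/3437 = 0.44486; overall risk P(Y=1) = 0.26535.
Under exogeneity, PAF = [P(Y=1) − p₀]/P(Y=1).
PAF = (0.26535 − 0.19602) / 0.26535 ≈ 0.2613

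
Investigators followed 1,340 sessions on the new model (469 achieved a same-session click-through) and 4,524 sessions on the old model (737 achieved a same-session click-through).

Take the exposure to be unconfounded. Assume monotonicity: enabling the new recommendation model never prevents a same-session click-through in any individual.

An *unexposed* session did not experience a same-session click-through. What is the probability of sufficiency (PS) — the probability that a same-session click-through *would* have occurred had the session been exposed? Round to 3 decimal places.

PS ≈ 0.224

p₁ = P(outcome | exposed) = 469/1340 = 0.35
p₀ = P(outcome | unexposed) = 737/4524 = 0.16291
Under exogeneity and monotonicity, PS = (p₁ − p₀) / (1 − p₀).
PS = (0.35 − 0.16291) / (1 − 0.16291) = 0.18709 / 0.83709 ≈ 0.2235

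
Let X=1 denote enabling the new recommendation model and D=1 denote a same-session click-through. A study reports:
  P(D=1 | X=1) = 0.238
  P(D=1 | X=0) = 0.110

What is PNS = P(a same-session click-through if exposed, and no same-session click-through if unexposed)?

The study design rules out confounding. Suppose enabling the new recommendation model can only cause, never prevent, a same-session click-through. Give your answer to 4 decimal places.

PNS ≈ 0.1280

Let p₁ = 0.238, p₀ = 0.11.
Under exogeneity and monotonicity, PNS = p₁ − p₀.
PNS = 0.238 − 0.11 = 0.128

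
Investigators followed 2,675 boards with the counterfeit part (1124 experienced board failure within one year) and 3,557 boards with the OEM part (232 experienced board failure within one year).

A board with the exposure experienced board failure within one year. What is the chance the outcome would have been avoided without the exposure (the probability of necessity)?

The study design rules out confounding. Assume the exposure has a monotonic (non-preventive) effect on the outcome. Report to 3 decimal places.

p₁ = P(outcome | exposed) = 1124/2675 = 0.42019
p₀ = P(outcome | unexposed) = 232/3557 = 0.065224
Under exogeneity and monotonicity, PN = (p₁ − p₀) / p₁.
PN = (0.42019 − 0.065224) / 0.42019 = 0.35496 / 0.42019 ≈ 0.8448

PN ≈ 0.845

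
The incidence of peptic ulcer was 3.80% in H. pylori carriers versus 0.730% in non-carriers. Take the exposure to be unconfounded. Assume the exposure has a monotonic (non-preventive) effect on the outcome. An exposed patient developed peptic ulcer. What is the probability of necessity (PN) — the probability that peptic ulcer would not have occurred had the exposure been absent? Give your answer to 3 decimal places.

PN ≈ 0.808

p₁ = 0.038, p₀ = 0.0073.
Under exogeneity and monotonicity, PN = (p₁ − p₀) / p₁.
PN = (0.038 − 0.0073) / 0.038 = 0.0307 / 0.038 ≈ 0.8079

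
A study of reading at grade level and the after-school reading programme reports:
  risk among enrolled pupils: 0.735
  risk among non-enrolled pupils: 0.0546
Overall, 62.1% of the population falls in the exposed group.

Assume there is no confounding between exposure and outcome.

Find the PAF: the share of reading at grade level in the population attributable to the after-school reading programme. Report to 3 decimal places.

Let p₁ = 0.735, p₀ = 0.0546.
Overall risk P(Y=1) = π·p₁ + (1−π)·p₀ = 0.621×0.735 + 0.379×0.0546 = 0.47713.
Under exogeneity, PAF = [P(Y=1) − p₀] / P(Y=1).
PAF = (0.47713 − 0.0546) / 0.47713 ≈ 0.8856

PAF ≈ 0.886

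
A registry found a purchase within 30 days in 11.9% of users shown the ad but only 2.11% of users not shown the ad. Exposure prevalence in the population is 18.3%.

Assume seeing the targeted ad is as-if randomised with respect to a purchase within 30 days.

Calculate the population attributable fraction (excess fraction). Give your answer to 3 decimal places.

PAF ≈ 0.459

p₁ = 0.119, p₀ = 0.0211.
Overall risk P(Y=1) = π·p₁ + (1−π)·p₀ = 0.183×0.119 + 0.817×0.0211 = 0.039016.
Under exogeneity, PAF = [P(Y=1) − p₀] / P(Y=1).
PAF = (0.039016 − 0.0211) / 0.039016 ≈ 0.4592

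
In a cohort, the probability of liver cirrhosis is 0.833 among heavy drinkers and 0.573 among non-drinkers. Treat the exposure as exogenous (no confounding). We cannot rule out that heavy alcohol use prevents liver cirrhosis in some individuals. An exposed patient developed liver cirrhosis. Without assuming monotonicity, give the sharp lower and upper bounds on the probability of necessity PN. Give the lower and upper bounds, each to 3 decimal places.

0.312 ≤ PN ≤ 0.513

Let p₁ = 0.833, p₀ = 0.573.
Under exogeneity alone the bounds on PN are max{0,(p₁−p₀)/p₁} ≤ PN ≤ min{1,(1−p₀)/p₁}.
  lower = (p₁ − p₀)/p₁ = 0.26 / 0.833 ≈ 0.3121
  upper = min{1, (1 − p₀)/p₁} = 0.427 / 0.833 ≈ 0.5126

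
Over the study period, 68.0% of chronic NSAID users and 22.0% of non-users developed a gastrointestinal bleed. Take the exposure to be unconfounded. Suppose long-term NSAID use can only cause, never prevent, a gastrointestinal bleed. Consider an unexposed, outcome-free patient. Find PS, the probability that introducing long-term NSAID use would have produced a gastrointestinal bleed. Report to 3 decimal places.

PS ≈ 0.590

p₁ = 0.68, p₀ = 0.22.
Under exogeneity and monotonicity, PS = (p₁ − p₀) / (1 − p₀).
PS = (0.68 − 0.22) / (1 − 0.22) = 0.46 / 0.78 ≈ 0.5897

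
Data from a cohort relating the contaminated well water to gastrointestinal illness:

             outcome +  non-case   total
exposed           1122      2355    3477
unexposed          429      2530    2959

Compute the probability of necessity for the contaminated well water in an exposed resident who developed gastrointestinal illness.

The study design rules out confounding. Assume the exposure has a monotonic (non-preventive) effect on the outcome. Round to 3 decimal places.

PN ≈ 0.551

p₁ = P(outcome | exposed) = 1122/3477 = 0.32269
p₀ = P(outcome | unexposed) = 429/2959 = 0.14498
Under exogeneity and monotonicity, PN = (p₁ − p₀)/p₁.
PN = (0.32269 − 0.14498) / 0.32269 ≈ 0.5507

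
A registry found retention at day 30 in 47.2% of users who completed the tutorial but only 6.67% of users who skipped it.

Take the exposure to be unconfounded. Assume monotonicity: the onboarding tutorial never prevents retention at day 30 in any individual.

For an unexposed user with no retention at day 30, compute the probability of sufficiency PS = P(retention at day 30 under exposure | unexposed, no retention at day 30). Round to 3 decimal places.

PS ≈ 0.434

p₁ = 0.472, p₀ = 0.0667.
Under exogeneity and monotonicity, PS = (p₁ − p₀) / (1 − p₀).
PS = (0.472 − 0.0667) / (1 − 0.0667) = 0.4053 / 0.9333 ≈ 0.4343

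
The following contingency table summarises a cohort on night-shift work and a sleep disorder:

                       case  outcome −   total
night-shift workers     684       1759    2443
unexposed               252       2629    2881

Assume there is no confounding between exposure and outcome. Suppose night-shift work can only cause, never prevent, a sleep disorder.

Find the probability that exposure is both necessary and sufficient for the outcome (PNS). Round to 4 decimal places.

PNS ≈ 0.1925

p₁ = P(outcome | exposed) = 684/2443 = 0.27998
p₀ = P(outcome | unexposed) = 252/2881 = 0.08747
Under exogeneity and monotonicity, PNS = p₁ − p₀.
PNS = 0.27998 − 0.08747 = 0.19251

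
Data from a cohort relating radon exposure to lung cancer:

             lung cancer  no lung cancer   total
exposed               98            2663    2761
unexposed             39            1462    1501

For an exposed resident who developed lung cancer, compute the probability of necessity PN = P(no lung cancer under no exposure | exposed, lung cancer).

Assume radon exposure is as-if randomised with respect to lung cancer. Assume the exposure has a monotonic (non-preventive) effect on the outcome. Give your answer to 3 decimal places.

p₁ = P(outcome | exposed) = 98/2761 = 0.035494
p₀ = P(outcome | unexposed) = 39/1501 = 0.025983
Under exogeneity and monotonicity, PN = (p₁ − p₀)/p₁.
PN = (0.035494 − 0.025983) / 0.035494 ≈ 0.2680

PN ≈ 0.268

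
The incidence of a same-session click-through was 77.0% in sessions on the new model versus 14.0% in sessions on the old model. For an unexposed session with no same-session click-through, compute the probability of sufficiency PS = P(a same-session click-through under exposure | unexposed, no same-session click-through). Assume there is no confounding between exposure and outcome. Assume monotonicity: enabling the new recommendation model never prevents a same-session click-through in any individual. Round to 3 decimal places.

p₁ = 0.77, p₀ = 0.14.
Under exogeneity and monotonicity, PS = (p₁ − p₀) / (1 − p₀).
PS = (0.77 − 0.14) / (1 − 0.14) = 0.63 / 0.86 ≈ 0.7326

PS ≈ 0.733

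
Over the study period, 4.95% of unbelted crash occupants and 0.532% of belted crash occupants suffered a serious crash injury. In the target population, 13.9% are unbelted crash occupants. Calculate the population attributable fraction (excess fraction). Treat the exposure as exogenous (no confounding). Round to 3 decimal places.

PAF ≈ 0.536

p₁ = 0.0495, p₀ = 0.00532.
Overall risk P(Y=1) = π·p₁ + (1−π)·p₀ = 0.139×0.0495 + 0.861×0.00532 = 0.011461.
Under exogeneity, PAF = [P(Y=1) − p₀] / P(Y=1).
PAF = (0.011461 − 0.00532) / 0.011461 ≈ 0.5358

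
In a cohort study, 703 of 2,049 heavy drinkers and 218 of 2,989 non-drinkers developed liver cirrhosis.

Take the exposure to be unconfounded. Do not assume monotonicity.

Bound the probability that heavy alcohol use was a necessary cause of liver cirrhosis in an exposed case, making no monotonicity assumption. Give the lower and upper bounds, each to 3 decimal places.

0.787 ≤ PN ≤ 1.000

p₁ = P(outcome | exposed) = 703/2049 = 0.34309
p₀ = P(outcome | unexposed) = 218/2989 = 0.072934
Under exogeneity alone the bounds on PN are max{0,(p₁−p₀)/p₁} ≤ PN ≤ min{1,(1−p₀)/p₁}.
  lower = (p₁ − p₀)/p₁ = 0.27016 / 0.34309 ≈ 0.7874
  upper = min{1, (1 − p₀)/p₁} = 0.92707 / 0.34309 ≈ 2.7021 → capped at 1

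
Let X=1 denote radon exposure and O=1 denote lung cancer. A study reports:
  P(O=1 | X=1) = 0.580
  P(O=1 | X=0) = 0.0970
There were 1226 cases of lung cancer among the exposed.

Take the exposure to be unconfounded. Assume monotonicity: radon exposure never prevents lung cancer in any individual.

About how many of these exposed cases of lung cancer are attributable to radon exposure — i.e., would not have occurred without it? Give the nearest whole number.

about 1021 cases

Let p₁ = 0.58, p₀ = 0.097.
PN = (p₁ − p₀)/p₁ = (0.58 − 0.097) / 0.58 ≈ 0.83276.
Attributable cases ≈ PN × (exposed cases) = 0.83276 × 1226 ≈ 1020.96.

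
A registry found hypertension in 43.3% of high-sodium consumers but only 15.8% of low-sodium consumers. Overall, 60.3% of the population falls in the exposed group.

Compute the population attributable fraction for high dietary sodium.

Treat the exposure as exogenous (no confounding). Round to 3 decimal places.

p₁ = 0.433, p₀ = 0.158.
Overall risk P(Y=1) = π·p₁ + (1−π)·p₀ = 0.603×0.433 + 0.397×0.158 = 0.32382.
Under exogeneity, PAF = [P(Y=1) − p₀] / P(Y=1).
PAF = (0.32382 − 0.158) / 0.32382 ≈ 0.5121

PAF ≈ 0.512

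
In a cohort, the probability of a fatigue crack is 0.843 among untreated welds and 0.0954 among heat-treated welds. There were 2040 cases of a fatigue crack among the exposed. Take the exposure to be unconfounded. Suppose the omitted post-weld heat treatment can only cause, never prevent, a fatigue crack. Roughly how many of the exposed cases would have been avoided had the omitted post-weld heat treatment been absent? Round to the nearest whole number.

about 1809 cases

Let p₁ = 0.843, p₀ = 0.0954.
PN = (p₁ − p₀)/p₁ = (0.843 − 0.0954) / 0.843 ≈ 0.88683.
Attributable cases ≈ PN × (exposed cases) = 0.88683 × 2040 ≈ 1809.14.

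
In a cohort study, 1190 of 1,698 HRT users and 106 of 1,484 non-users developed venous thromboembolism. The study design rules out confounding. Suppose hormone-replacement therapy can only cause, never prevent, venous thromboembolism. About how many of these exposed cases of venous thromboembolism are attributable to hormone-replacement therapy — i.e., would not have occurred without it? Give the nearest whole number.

about 1069 cases

p₁ = P(outcome | exposed) = 1190/1698 = 0.70082
p₀ = P(outcome | unexposed) = 106/1484 = 0.071429
PN = (p₁ − p₀)/p₁ = (0.70082 − 0.071429) / 0.70082 ≈ 0.89808.
Attributable cases ≈ PN × (exposed cases) = 0.89808 × 1190 ≈ 1068.71.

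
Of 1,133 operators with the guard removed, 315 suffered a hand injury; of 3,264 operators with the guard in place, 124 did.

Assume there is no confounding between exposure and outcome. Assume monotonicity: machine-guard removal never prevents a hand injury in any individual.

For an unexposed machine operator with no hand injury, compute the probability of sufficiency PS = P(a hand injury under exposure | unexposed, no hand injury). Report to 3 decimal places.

PS ≈ 0.250

p₁ = P(outcome | exposed) = 315/1133 = 0.27802
p₀ = P(outcome | unexposed) = 124/3264 = 0.03799
Under exogeneity and monotonicity, PS = (p₁ − p₀) / (1 − p₀).
PS = (0.27802 − 0.03799) / (1 − 0.03799) = 0.24003 / 0.96201 ≈ 0.2495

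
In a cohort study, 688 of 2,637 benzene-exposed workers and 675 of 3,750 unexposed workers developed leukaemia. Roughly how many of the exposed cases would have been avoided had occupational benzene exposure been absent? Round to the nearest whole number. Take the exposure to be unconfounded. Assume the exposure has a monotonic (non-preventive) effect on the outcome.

p₁ = P(outcome | exposed) = 688/2637 = 0.2609
p₀ = P(outcome | unexposed) = 675/3750 = 0.18
PN = (p₁ − p₀)/p₁ = (0.2609 − 0.18) / 0.2609 ≈ 0.31009.
Attributable cases ≈ PN × (exposed cases) = 0.31009 × 688 ≈ 213.34.

about 213 cases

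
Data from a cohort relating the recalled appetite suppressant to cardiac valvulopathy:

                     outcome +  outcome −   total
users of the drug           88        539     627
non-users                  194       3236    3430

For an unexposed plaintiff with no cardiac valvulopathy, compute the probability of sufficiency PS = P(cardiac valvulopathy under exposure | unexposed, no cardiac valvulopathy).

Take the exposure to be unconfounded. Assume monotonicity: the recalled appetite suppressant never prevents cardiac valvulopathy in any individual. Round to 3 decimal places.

PS ≈ 0.089

p₁ = P(outcome | exposed) = 88/627 = 0.14035
p₀ = P(outcome | unexposed) = 194/3430 = 0.05656
Under exogeneity and monotonicity, PS = (p₁ − p₀)/(1 − p₀).
PS = (0.14035 − 0.05656) / 0.94344 ≈ 0.0888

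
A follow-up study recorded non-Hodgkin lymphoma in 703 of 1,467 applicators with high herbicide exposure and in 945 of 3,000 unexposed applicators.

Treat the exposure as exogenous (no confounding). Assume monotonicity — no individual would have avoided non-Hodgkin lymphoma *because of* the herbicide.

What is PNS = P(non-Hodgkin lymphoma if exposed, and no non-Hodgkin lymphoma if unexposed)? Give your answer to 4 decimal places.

p₁ = P(outcome | exposed) = 703/1467 = 0.47921
p₀ = P(outcome | unexposed) = 945/3000 = 0.315
Under exogeneity and monotonicity, PNS = p₁ − p₀.
PNS = 0.47921 − 0.315 = 0.16421

PNS ≈ 0.1642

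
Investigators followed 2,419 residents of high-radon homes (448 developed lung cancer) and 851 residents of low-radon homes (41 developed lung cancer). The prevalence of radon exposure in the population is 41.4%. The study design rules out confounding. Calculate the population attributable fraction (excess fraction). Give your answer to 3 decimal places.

PAF ≈ 0.541

p₁ = P(outcome | exposed) = 448/2419 = 0.1852
p₀ = P(outcome | unexposed) = 41/851 = 0.048179
Overall risk P(Y=1) = π·p₁ + (1−π)·p₀ = 0.414×0.1852 + 0.586×0.048179 = 0.10491.
Under exogeneity, PAF = [P(Y=1) − p₀] / P(Y=1).
PAF = (0.10491 − 0.048179) / 0.10491 ≈ 0.5407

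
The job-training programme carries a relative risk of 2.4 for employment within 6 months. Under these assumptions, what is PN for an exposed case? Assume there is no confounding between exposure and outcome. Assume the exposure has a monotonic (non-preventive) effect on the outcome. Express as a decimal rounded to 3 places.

PN ≈ 0.583

Under exogeneity and monotonicity, PN = (RR − 1) / RR = 1 − 1/RR.
PN = (2.4 − 1) / 2.4 = 1.4 / 2.4 ≈ 0.5833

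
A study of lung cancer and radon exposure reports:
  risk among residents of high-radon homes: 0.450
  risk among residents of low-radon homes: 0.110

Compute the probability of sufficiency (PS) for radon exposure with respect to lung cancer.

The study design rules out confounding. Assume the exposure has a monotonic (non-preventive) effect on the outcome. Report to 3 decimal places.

PS ≈ 0.382

Let p₁ = 0.45, p₀ = 0.11.
Under exogeneity and monotonicity, PS = (p₁ − p₀) / (1 − p₀).
PS = (0.45 − 0.11) / (1 − 0.11) = 0.34 / 0.89 ≈ 0.3820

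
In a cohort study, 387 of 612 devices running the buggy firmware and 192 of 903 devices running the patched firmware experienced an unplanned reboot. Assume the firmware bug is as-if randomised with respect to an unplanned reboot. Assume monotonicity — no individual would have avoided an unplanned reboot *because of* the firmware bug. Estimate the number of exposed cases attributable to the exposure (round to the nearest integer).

about 257 cases

p₁ = P(outcome | exposed) = 387/612 = 0.63235
p₀ = P(outcome | unexposed) = 192/903 = 0.21262
PN = (p₁ − p₀)/p₁ = (0.63235 − 0.21262) / 0.63235 ≈ 0.66376.
Attributable cases ≈ PN × (exposed cases) = 0.66376 × 387 ≈ 256.87.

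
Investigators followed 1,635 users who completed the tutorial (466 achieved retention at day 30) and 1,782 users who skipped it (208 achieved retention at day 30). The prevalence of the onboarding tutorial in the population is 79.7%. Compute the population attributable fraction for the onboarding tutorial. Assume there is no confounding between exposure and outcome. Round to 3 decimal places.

p₁ = P(outcome | exposed) = 466/1635 = 0.28502
p₀ = P(outcome | unexposed) = 208/1782 = 0.11672
Overall risk P(Y=1) = π·p₁ + (1−π)·p₀ = 0.797×0.28502 + 0.203×0.11672 = 0.25085.
Under exogeneity, PAF = [P(Y=1) − p₀] / P(Y=1).
PAF = (0.25085 − 0.11672) / 0.25085 ≈ 0.5347

PAF ≈ 0.535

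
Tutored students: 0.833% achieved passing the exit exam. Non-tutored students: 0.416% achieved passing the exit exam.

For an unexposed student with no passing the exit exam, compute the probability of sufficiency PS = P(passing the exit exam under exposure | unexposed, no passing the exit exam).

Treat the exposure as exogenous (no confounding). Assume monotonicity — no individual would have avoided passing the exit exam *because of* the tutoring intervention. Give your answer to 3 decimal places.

p₁ = 0.00833, p₀ = 0.00416.
Under exogeneity and monotonicity, PS = (p₁ − p₀) / (1 − p₀).
PS = (0.00833 − 0.00416) / (1 − 0.00416) = 0.00417 / 0.99584 ≈ 0.0042

PS ≈ 0.004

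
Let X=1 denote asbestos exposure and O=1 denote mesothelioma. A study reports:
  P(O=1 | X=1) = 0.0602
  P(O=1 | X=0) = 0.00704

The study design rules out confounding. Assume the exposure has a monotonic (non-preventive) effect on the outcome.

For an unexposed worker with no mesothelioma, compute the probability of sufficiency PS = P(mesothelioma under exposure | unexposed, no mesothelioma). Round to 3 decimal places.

PS ≈ 0.054

Let p₁ = 0.0602, p₀ = 0.00704.
Under exogeneity and monotonicity, PS = (p₁ − p₀) / (1 − p₀).
PS = (0.0602 − 0.00704) / (1 − 0.00704) = 0.05316 / 0.99296 ≈ 0.0535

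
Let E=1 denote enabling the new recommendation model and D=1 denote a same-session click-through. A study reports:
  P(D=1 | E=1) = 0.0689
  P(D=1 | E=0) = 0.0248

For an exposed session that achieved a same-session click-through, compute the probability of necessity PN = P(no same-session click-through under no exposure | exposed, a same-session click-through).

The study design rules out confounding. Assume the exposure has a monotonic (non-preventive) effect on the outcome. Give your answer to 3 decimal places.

PN ≈ 0.640

Let p₁ = 0.0689, p₀ = 0.0248.
Under exogeneity and monotonicity, PN = (p₁ − p₀) / p₁.
PN = (0.0689 − 0.0248) / 0.0689 = 0.0441 / 0.0689 ≈ 0.6401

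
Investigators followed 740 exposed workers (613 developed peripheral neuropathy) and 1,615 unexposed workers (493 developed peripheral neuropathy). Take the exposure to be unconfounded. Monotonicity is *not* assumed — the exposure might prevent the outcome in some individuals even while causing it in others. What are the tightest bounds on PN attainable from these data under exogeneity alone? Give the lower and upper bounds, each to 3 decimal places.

0.631 ≤ PN ≤ 0.839

p₁ = P(outcome | exposed) = 613/740 = 0.82838
p₀ = P(outcome | unexposed) = 493/1615 = 0.30526
Under exogeneity alone the bounds on PN are max{0,(p₁−p₀)/p₁} ≤ PN ≤ min{1,(1−p₀)/p₁}.
  lower = (p₁ − p₀)/p₁ = 0.52312 / 0.82838 ≈ 0.6315
  upper = min{1, (1 − p₀)/p₁} = 0.69474 / 0.82838 ≈ 0.8387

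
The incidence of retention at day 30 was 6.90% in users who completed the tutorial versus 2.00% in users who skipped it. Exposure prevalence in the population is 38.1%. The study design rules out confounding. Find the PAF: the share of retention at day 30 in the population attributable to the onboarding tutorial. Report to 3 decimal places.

PAF ≈ 0.483

p₁ = 0.069, p₀ = 0.02.
Overall risk P(Y=1) = π·p₁ + (1−π)·p₀ = 0.381×0.069 + 0.619×0.02 = 0.038669.
Under exogeneity, PAF = [P(Y=1) − p₀] / P(Y=1).
PAF = (0.038669 − 0.02) / 0.038669 ≈ 0.4828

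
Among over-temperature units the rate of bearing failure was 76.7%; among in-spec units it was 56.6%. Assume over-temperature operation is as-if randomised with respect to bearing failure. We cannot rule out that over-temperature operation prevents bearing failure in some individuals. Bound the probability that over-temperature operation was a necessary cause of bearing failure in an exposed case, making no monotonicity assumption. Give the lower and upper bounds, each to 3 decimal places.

0.262 ≤ PN ≤ 0.566

p₁ = 0.767, p₀ = 0.566.
Under exogeneity alone the bounds on PN are max{0,(p₁−p₀)/p₁} ≤ PN ≤ min{1,(1−p₀)/p₁}.
  lower = (p₁ − p₀)/p₁ = 0.201 / 0.767 ≈ 0.2621
  upper = min{1, (1 − p₀)/p₁} = 0.434 / 0.767 ≈ 0.5658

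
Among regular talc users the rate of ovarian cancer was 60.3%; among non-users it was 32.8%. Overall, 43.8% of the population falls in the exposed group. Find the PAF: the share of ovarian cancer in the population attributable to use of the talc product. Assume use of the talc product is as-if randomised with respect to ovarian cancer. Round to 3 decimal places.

PAF ≈ 0.269

p₁ = 0.603, p₀ = 0.328.
Overall risk P(Y=1) = π·p₁ + (1−π)·p₀ = 0.438×0.603 + 0.562×0.328 = 0.44845.
Under exogeneity, PAF = [P(Y=1) − p₀] / P(Y=1).
PAF = (0.44845 − 0.328) / 0.44845 ≈ 0.2686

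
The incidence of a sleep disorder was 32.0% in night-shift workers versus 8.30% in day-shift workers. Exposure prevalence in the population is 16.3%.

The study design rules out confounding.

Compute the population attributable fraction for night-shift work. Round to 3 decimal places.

PAF ≈ 0.318

p₁ = 0.32, p₀ = 0.083.
Overall risk P(Y=1) = π·p₁ + (1−π)·p₀ = 0.163×0.32 + 0.837×0.083 = 0.12163.
Under exogeneity, PAF = [P(Y=1) − p₀] / P(Y=1).
PAF = (0.12163 − 0.083) / 0.12163 ≈ 0.3176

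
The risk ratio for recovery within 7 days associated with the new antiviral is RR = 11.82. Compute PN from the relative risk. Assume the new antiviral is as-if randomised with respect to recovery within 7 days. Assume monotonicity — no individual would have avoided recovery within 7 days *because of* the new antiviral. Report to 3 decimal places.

PN ≈ 0.915

Under exogeneity and monotonicity, PN = (RR − 1) / RR = 1 − 1/RR.
PN = (11.82 − 1) / 11.82 = 10.82 / 11.82 ≈ 0.9154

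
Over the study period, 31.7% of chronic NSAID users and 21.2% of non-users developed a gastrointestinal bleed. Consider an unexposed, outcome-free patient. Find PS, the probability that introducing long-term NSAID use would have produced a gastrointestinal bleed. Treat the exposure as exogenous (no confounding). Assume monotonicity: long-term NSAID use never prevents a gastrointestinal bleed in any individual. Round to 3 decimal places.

p₁ = 0.317, p₀ = 0.212.
Under exogeneity and monotonicity, PS = (p₁ − p₀) / (1 − p₀).
PS = (0.317 − 0.212) / (1 − 0.212) = 0.105 / 0.788 ≈ 0.1332

PS ≈ 0.133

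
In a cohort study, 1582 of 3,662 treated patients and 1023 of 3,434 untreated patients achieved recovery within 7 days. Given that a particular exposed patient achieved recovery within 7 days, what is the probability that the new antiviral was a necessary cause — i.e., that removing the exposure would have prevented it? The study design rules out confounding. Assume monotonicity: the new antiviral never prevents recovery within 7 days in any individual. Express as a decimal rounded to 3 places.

PN ≈ 0.310

p₁ = P(outcome | exposed) = 1582/3662 = 0.432
p₀ = P(outcome | unexposed) = 1023/3434 = 0.2979
Under exogeneity and monotonicity, PN = (p₁ − p₀) / p₁.
PN = (0.432 − 0.2979) / 0.432 = 0.1341 / 0.432 ≈ 0.3104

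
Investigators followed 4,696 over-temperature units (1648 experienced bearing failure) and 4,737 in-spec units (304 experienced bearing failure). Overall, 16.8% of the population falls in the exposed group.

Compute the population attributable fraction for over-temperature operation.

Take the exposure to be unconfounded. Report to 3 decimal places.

p₁ = P(outcome | exposed) = 1648/4696 = 0.35094
p₀ = P(outcome | unexposed) = 304/4737 = 0.064176
Overall risk P(Y=1) = π·p₁ + (1−π)·p₀ = 0.168×0.35094 + 0.832×0.064176 = 0.11235.
Under exogeneity, PAF = [P(Y=1) − p₀] / P(Y=1).
PAF = (0.11235 − 0.064176) / 0.11235 ≈ 0.4288

PAF ≈ 0.429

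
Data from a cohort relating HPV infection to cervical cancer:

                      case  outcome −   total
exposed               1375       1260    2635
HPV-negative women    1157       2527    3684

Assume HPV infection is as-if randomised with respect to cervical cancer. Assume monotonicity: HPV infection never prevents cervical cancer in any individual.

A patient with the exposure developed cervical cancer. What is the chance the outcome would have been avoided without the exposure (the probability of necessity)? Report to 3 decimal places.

PN ≈ 0.398

p₁ = P(outcome | exposed) = 1375/2635 = 0.52182
p₀ = P(outcome | unexposed) = 1157/3684 = 0.31406
Under exogeneity and monotonicity, PN = (p₁ − p₀)/p₁.
PN = (0.52182 − 0.31406) / 0.52182 ≈ 0.3981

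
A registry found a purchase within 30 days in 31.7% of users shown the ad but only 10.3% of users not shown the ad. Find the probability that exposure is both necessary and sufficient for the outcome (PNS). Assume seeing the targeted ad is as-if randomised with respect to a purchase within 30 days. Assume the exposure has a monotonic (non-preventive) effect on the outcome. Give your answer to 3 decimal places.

p₁ = 0.317, p₀ = 0.103.
Under exogeneity and monotonicity, PNS = p₁ − p₀.
PNS = 0.317 − 0.103 = 0.214

PNS ≈ 0.214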